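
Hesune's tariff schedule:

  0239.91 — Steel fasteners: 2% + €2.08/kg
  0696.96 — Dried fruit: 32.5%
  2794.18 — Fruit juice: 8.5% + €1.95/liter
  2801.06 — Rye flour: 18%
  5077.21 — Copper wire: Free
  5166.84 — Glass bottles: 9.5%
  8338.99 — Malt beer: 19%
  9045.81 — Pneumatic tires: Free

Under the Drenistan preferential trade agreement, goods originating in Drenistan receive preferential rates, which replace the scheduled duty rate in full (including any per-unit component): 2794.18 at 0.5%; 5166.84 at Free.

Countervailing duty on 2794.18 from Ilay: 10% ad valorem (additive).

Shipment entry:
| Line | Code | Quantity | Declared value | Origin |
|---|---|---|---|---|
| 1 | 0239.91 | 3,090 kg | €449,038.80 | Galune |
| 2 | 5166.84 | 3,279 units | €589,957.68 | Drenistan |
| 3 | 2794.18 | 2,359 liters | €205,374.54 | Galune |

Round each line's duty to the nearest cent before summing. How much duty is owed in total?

€37,464.87

Line 1 (0239.91, Galune, 3,090 kg, €449,038.80):
Base rate for 0239.91 is 2% + €2.08/kg.
Duty = €449,038.80 × 2% + 3,090 × €2.08 = €15,407.98.
Line 2 (5166.84, Drenistan, 3,279 units, €589,957.68):
Base rate for 5166.84 is 9.5%.
Origin Drenistan qualifies under the Hesune–Drenistan agreement and 5166.84 is covered: preferential rate Free applies instead.
Duty = €589,957.68 × 0% = €0.00.
Line 3 (2794.18, Galune, 2,359 liters, €205,374.54):
Base rate for 2794.18 is 8.5% + €1.95/liter.
2794.18 has an FTA preferential rate, but origin Galune is not Drenistan; base rate stands.
The additional-duty order on 2794.18 targets Ilay, not Galune; it does not apply.
Duty = €205,374.54 × 8.5% + 2,359 × €1.95 = €22,056.89.
Total = €15,407.98 + €0.00 + €22,056.89 = €37,464.87.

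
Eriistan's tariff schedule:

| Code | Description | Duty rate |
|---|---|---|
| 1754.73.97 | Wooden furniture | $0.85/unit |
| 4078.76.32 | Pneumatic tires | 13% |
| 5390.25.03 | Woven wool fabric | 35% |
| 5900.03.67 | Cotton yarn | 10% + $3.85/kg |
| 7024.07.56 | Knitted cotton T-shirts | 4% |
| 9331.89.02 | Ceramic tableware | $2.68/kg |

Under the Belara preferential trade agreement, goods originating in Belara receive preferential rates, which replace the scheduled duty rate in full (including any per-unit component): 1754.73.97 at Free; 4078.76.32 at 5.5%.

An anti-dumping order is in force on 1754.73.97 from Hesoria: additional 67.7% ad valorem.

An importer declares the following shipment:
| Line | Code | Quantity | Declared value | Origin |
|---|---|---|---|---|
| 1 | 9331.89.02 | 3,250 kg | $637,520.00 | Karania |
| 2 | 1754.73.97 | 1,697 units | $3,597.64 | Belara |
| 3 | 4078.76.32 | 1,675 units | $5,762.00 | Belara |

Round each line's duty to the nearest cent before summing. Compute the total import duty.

Line 1 (9331.89.02, Karania, 3,250 kg, $637,520.00):
Base rate for 9331.89.02 is $2.68/kg.
Duty = 3,250 × $2.68 = $8,710.00.
Line 2 (1754.73.97, Belara, 1,697 units, $3,597.64):
Base rate for 1754.73.97 is $0.85/unit.
Origin Belara qualifies under the Eriistan–Belara agreement and 1754.73.97 is covered: preferential rate Free applies instead.
The additional-duty order on 1754.73.97 targets Hesoria, not Belara; it does not apply.
Duty = $3,597.64 × 0% = $0.00.
Line 3 (4078.76.32, Belara, 1,675 units, $5,762.00):
Base rate for 4078.76.32 is 13%.
Origin Belara qualifies under the Eriistan–Belara agreement and 4078.76.32 is covered: preferential rate 5.5% applies instead.
Duty = $5,762.00 × 5.5% = $316.91.
Total = $8,710.00 + $0.00 + $316.91 = $9,026.91.

$9,026.91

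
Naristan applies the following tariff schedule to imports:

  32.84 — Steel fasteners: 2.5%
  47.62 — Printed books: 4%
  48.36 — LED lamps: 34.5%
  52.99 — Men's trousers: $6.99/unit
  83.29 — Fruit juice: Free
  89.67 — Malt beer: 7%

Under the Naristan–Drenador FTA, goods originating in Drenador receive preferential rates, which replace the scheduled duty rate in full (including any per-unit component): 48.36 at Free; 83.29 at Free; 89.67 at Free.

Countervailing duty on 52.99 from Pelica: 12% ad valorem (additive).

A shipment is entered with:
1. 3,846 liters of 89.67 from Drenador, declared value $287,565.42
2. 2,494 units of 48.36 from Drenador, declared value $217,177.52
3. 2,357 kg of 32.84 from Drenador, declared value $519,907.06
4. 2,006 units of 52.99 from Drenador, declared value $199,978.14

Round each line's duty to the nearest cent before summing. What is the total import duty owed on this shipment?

Line 1 (89.67, Drenador, 3,846 liters, $287,565.42):
Base rate for 89.67 is 7%.
Origin Drenador qualifies under the Naristan–Drenador agreement and 89.67 is covered: preferential rate Free applies instead.
Duty = $287,565.42 × 0% = $0.00.
Line 2 (48.36, Drenador, 2,494 units, $217,177.52):
Base rate for 48.36 is 34.5%.
Origin Drenador qualifies under the Naristan–Drenador agreement and 48.36 is covered: preferential rate Free applies instead.
Duty = $217,177.52 × 0% = $0.00.
Line 3 (32.84, Drenador, 2,357 kg, $519,907.06):
Base rate for 32.84 is 2.5%.
Origin Drenador is the FTA partner but 32.84 is not on the preference list; base rate stands.
Duty = $519,907.06 × 2.5% = $12,997.68.
Line 4 (52.99, Drenador, 2,006 units, $199,978.14):
Base rate for 52.99 is $6.99/unit.
Origin Drenador is the FTA partner but 52.99 is not on the preference list; base rate stands.
The additional-duty order on 52.99 targets Pelica, not Drenador; it does not apply.
Duty = 2,006 × $6.99 = $14,021.94.
Total = $0.00 + $0.00 + $12,997.68 + $14,021.94 = $27,019.62.

$27,019.62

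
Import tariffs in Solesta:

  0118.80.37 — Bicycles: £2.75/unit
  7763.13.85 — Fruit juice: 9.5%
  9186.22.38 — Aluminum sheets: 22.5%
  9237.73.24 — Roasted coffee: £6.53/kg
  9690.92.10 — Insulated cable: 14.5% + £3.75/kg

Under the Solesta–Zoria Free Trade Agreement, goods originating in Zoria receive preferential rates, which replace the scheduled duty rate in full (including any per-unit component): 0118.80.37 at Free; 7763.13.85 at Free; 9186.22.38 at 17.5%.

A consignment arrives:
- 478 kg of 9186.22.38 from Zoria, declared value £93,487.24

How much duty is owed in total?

£16,360.27

Line 1 (9186.22.38, Zoria, 478 kg, £93,487.24):
Base rate for 9186.22.38 is 22.5%.
Origin Zoria qualifies under the Solesta–Zoria agreement and 9186.22.38 is covered: preferential rate 17.5% applies instead.
Duty = £93,487.24 × 17.5% = £16,360.27.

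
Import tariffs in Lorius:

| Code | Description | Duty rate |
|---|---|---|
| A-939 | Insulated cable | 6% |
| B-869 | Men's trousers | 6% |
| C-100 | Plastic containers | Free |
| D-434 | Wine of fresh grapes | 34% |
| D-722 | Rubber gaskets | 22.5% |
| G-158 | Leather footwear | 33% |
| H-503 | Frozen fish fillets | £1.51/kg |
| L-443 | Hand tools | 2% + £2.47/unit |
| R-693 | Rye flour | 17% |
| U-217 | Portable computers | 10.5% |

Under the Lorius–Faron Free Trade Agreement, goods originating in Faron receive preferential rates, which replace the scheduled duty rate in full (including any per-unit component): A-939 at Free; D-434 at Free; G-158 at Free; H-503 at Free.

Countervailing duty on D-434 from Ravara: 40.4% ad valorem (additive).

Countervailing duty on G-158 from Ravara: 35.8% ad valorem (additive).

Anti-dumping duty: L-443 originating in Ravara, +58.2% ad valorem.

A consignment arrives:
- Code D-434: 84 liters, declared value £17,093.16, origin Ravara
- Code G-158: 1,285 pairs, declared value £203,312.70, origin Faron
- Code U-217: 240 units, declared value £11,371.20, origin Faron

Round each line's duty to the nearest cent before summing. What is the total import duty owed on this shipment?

Line 1 (D-434, Ravara, 84 liters, £17,093.16):
Base rate for D-434 is 34%.
D-434 has an FTA preferential rate, but origin Ravara is not Faron; base rate stands.
Additional duty on D-434 from Ravara: +40.4%. Applied ad valorem rate: 34% + 40.4% = 74.4%.
Duty = £17,093.16 × 74.4% = £12,717.31.
Line 2 (G-158, Faron, 1,285 pairs, £203,312.70):
Base rate for G-158 is 33%.
Origin Faron qualifies under the Lorius–Faron agreement and G-158 is covered: preferential rate Free applies instead.
The additional-duty order on G-158 targets Ravara, not Faron; it does not apply.
Duty = £203,312.70 × 0% = £0.00.
Line 3 (U-217, Faron, 240 units, £11,371.20):
Base rate for U-217 is 10.5%.
Origin Faron is the FTA partner but U-217 is not on the preference list; base rate stands.
Duty = £11,371.20 × 10.5% = £1,193.98.
Total = £12,717.31 + £0.00 + £1,193.98 = £13,911.29.

£13,911.29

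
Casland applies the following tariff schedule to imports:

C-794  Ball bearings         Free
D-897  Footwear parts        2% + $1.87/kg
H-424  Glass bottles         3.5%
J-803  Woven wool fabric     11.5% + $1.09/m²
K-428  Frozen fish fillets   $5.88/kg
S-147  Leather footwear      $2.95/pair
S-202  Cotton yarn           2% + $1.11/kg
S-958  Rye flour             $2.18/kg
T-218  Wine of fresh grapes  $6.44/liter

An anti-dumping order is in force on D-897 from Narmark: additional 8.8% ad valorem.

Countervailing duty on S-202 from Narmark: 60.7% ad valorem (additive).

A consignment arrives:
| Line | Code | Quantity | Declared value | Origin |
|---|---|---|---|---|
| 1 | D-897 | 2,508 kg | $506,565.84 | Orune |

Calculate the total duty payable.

Line 1 (D-897, Orune, 2,508 kg, $506,565.84):
Base rate for D-897 is 2% + $1.87/kg.
The additional-duty order on D-897 targets Narmark, not Orune; it does not apply.
Duty = $506,565.84 × 2% + 2,508 × $1.87 = $14,821.28.

$14,821.28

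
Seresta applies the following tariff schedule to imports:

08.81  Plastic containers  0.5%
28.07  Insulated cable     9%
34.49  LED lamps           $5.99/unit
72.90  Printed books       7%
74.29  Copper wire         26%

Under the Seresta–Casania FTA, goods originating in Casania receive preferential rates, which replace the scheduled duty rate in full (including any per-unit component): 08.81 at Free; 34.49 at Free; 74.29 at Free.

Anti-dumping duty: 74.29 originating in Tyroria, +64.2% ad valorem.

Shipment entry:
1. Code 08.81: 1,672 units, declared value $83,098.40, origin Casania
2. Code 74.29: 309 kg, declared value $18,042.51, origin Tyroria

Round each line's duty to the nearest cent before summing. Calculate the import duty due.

$16,274.34

Line 1 (08.81, Casania, 1,672 units, $83,098.40):
Base rate for 08.81 is 0.5%.
Origin Casania qualifies under the Seresta–Casania agreement and 08.81 is covered: preferential rate Free applies instead.
Duty = $83,098.40 × 0% = $0.00.
Line 2 (74.29, Tyroria, 309 kg, $18,042.51):
Base rate for 74.29 is 26%.
74.29 has an FTA preferential rate, but origin Tyroria is not Casania; base rate stands.
Additional duty on 74.29 from Tyroria: +64.2%. Applied ad valorem rate: 26% + 64.2% = 90.2%.
Duty = $18,042.51 × 90.2% = $16,274.34.
Total = $0.00 + $16,274.34 = $16,274.34.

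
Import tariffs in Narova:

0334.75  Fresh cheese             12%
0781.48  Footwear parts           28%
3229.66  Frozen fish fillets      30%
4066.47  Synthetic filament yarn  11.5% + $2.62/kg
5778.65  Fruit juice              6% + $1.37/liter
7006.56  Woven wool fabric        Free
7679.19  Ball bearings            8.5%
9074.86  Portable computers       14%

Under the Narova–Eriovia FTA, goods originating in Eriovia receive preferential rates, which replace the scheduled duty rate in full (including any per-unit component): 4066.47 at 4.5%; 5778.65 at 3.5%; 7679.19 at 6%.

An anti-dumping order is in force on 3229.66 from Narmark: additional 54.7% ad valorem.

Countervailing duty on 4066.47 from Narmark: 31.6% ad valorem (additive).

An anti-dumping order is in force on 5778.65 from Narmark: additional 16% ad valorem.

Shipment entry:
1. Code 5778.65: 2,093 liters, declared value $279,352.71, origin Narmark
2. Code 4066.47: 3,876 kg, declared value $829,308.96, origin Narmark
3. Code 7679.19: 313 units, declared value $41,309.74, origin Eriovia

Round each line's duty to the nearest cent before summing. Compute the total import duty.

Line 1 (5778.65, Narmark, 2,093 liters, $279,352.71):
Base rate for 5778.65 is 6% + $1.37/liter.
5778.65 has an FTA preferential rate, but origin Narmark is not Eriovia; base rate stands.
Additional duty on 5778.65 from Narmark: +16%. Applied ad valorem rate: 6% + 16% = 22%.
Duty = $279,352.71 × 22% + 2,093 × $1.37 = $64,325.01.
Line 2 (4066.47, Narmark, 3,876 kg, $829,308.96):
Base rate for 4066.47 is 11.5% + $2.62/kg.
4066.47 has an FTA preferential rate, but origin Narmark is not Eriovia; base rate stands.
Additional duty on 4066.47 from Narmark: +31.6%. Applied ad valorem rate: 11.5% + 31.6% = 43.1%.
Duty = $829,308.96 × 43.1% + 3,876 × $2.62 = $367,587.28.
Line 3 (7679.19, Eriovia, 313 units, $41,309.74):
Base rate for 7679.19 is 8.5%.
Origin Eriovia qualifies under the Narova–Eriovia agreement and 7679.19 is covered: preferential rate 6% applies instead.
Duty = $41,309.74 × 6% = $2,478.58.
Total = $64,325.01 + $367,587.28 + $2,478.58 = $434,390.87.

$434,390.87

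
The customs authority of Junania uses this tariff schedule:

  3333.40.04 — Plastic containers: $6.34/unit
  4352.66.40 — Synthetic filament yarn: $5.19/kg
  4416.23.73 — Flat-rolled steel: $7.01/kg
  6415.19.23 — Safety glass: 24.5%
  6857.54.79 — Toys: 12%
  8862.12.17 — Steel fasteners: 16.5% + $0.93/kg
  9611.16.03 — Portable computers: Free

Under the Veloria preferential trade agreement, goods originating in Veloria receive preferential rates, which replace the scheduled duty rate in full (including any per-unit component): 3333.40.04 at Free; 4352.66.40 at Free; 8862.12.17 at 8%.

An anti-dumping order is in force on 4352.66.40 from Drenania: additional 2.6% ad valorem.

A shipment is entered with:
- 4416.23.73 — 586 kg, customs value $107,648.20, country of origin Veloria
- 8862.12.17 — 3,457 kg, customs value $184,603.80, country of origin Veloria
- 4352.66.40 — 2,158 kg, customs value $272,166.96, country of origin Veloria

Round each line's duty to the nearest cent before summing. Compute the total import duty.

$18,876.16

Line 1 (4416.23.73, Veloria, 586 kg, $107,648.20):
Base rate for 4416.23.73 is $7.01/kg.
Origin Veloria is the FTA partner but 4416.23.73 is not on the preference list; base rate stands.
Duty = 586 × $7.01 = $4,107.86.
Line 2 (8862.12.17, Veloria, 3,457 kg, $184,603.80):
Base rate for 8862.12.17 is 16.5% + $0.93/kg.
Origin Veloria qualifies under the Junania–Veloria agreement and 8862.12.17 is covered: preferential rate 8% applies instead.
Duty = $184,603.80 × 8% = $14,768.30.
Line 3 (4352.66.40, Veloria, 2,158 kg, $272,166.96):
Base rate for 4352.66.40 is $5.19/kg.
Origin Veloria qualifies under the Junania–Veloria agreement and 4352.66.40 is covered: preferential rate Free applies instead.
The additional-duty order on 4352.66.40 targets Drenania, not Veloria; it does not apply.
Duty = $272,166.96 × 0% = $0.00.
Total = $4,107.86 + $14,768.30 + $0.00 = $18,876.16.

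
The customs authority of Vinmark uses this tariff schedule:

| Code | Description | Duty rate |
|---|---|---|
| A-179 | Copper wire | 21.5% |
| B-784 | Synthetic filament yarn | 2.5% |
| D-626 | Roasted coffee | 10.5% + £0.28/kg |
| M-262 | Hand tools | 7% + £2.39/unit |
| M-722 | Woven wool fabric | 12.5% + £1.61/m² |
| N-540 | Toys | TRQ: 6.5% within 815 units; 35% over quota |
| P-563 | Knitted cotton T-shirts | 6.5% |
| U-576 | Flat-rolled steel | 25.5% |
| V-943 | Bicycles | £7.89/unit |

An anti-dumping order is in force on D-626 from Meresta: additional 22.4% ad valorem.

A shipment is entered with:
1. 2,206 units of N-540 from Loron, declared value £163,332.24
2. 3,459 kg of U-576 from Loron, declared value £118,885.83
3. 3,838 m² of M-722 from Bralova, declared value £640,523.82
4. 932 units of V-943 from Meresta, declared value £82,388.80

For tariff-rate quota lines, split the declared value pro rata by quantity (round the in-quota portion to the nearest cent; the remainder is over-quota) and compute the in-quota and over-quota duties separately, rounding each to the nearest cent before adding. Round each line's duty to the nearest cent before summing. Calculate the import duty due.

£163,882.67

Line 1 (N-540, Loron, 2,206 units, £163,332.24):
Code N-540 is under a tariff-rate quota (threshold 815 units). In-quota: 815 units at 6.5%; over-quota: 1,391 units at 35%.
Pro-rata value split: in-quota = £163,332.24 × 815/2,206 = £60,342.60; over-quota = £163,332.24 − £60,342.60 = £102,989.64.
In-quota duty = £60,342.60 × 6.5% = £3,922.27. Over-quota duty = £102,989.64 × 35% = £36,046.37.
Line duty = £3,922.27 + £36,046.37 = £39,968.64.
Line 2 (U-576, Loron, 3,459 kg, £118,885.83):
Base rate for U-576 is 25.5%.
Duty = £118,885.83 × 25.5% = £30,315.89.
Line 3 (M-722, Bralova, 3,838 m², £640,523.82):
Base rate for M-722 is 12.5% + £1.61/m².
Duty = £640,523.82 × 12.5% + 3,838 × £1.61 = £86,244.66.
Line 4 (V-943, Meresta, 932 units, £82,388.80):
Base rate for V-943 is £7.89/unit.
Duty = 932 × £7.89 = £7,353.48.
Total = £39,968.64 + £30,315.89 + £86,244.66 + £7,353.48 = £163,882.67.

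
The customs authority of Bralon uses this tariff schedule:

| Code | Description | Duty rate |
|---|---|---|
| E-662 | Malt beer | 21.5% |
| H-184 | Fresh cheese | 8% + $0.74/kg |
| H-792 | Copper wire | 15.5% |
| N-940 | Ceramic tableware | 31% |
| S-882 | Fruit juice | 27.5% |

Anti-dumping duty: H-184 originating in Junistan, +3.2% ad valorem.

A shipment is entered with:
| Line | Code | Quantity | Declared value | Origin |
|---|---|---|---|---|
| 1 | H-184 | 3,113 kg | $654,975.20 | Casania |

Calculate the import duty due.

$54,701.64

Line 1 (H-184, Casania, 3,113 kg, $654,975.20):
Base rate for H-184 is 8% + $0.74/kg.
The additional-duty order on H-184 targets Junistan, not Casania; it does not apply.
Duty = $654,975.20 × 8% + 3,113 × $0.74 = $54,701.64.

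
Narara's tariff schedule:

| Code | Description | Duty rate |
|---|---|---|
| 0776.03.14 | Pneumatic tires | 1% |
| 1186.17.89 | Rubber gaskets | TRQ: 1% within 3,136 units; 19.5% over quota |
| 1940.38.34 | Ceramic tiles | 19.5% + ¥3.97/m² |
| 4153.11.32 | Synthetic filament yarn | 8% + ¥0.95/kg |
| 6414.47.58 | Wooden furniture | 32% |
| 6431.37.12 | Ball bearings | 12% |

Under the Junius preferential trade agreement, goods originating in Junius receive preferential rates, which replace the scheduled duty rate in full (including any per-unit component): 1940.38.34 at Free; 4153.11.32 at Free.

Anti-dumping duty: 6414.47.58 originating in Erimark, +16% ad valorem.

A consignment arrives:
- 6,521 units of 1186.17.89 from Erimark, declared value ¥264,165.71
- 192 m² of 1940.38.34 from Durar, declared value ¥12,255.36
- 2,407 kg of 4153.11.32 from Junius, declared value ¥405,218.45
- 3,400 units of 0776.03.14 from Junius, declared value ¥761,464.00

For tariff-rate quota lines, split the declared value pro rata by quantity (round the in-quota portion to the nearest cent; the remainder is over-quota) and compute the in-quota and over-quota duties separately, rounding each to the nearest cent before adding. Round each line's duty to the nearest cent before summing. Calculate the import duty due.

Line 1 (1186.17.89, Erimark, 6,521 units, ¥264,165.71):
Code 1186.17.89 is under a tariff-rate quota (threshold 3,136 units). In-quota: 3,136 units at 1%; over-quota: 3,385 units at 19.5%.
Pro-rata value split: in-quota = ¥264,165.71 × 3,136/6,521 = ¥127,039.36; over-quota = ¥264,165.71 − ¥127,039.36 = ¥137,126.35.
In-quota duty = ¥127,039.36 × 1% = ¥1,270.39. Over-quota duty = ¥137,126.35 × 19.5% = ¥26,739.64.
Line duty = ¥1,270.39 + ¥26,739.64 = ¥28,010.03.
Line 2 (1940.38.34, Durar, 192 m², ¥12,255.36):
Base rate for 1940.38.34 is 19.5% + ¥3.97/m².
1940.38.34 has an FTA preferential rate, but origin Durar is not Junius; base rate stands.
Duty = ¥12,255.36 × 19.5% + 192 × ¥3.97 = ¥3,152.04.
Line 3 (4153.11.32, Junius, 2,407 kg, ¥405,218.45):
Base rate for 4153.11.32 is 8% + ¥0.95/kg.
Origin Junius qualifies under the Narara–Junius agreement and 4153.11.32 is covered: preferential rate Free applies instead.
Duty = ¥405,218.45 × 0% = ¥0.00.
Line 4 (0776.03.14, Junius, 3,400 units, ¥761,464.00):
Base rate for 0776.03.14 is 1%.
Origin Junius is the FTA partner but 0776.03.14 is not on the preference list; base rate stands.
Duty = ¥761,464.00 × 1% = ¥7,614.64.
Total = ¥28,010.03 + ¥3,152.04 + ¥0.00 + ¥7,614.64 = ¥38,776.71.

¥38,776.71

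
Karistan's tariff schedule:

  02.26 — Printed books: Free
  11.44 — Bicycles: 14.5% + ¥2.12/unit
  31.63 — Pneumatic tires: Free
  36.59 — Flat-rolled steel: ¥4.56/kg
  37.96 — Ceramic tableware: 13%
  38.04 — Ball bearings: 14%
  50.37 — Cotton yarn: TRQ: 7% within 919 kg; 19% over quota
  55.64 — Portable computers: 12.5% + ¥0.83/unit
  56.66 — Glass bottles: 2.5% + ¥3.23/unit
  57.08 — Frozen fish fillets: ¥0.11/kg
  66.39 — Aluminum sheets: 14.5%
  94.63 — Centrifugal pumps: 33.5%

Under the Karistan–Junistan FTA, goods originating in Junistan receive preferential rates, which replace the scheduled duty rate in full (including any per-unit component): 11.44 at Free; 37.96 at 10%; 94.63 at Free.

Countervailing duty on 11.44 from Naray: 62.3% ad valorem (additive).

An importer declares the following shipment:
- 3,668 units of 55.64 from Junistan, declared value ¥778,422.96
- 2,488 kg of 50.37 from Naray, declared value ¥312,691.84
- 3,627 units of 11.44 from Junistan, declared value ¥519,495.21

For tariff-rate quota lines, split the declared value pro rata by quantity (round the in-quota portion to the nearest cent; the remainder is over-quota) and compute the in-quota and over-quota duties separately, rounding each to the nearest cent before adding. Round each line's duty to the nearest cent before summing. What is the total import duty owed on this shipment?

¥145,898.76

Line 1 (55.64, Junistan, 3,668 units, ¥778,422.96):
Base rate for 55.64 is 12.5% + ¥0.83/unit.
Origin Junistan is the FTA partner but 55.64 is not on the preference list; base rate stands.
Duty = ¥778,422.96 × 12.5% + 3,668 × ¥0.83 = ¥100,347.31.
Line 2 (50.37, Naray, 2,488 kg, ¥312,691.84):
Code 50.37 is under a tariff-rate quota (threshold 919 kg). In-quota: 919 kg at 7%; over-quota: 1,569 kg at 19%.
Pro-rata value split: in-quota = ¥312,691.84 × 919/2,488 = ¥115,499.92; over-quota = ¥312,691.84 − ¥115,499.92 = ¥197,191.92.
In-quota duty = ¥115,499.92 × 7% = ¥8,084.99. Over-quota duty = ¥197,191.92 × 19% = ¥37,466.46.
Line duty = ¥8,084.99 + ¥37,466.46 = ¥45,551.45.
Line 3 (11.44, Junistan, 3,627 units, ¥519,495.21):
Base rate for 11.44 is 14.5% + ¥2.12/unit.
Origin Junistan qualifies under the Karistan–Junistan agreement and 11.44 is covered: preferential rate Free applies instead.
The additional-duty order on 11.44 targets Naray, not Junistan; it does not apply.
Duty = ¥519,495.21 × 0% = ¥0.00.
Total = ¥100,347.31 + ¥45,551.45 + ¥0.00 = ¥145,898.76.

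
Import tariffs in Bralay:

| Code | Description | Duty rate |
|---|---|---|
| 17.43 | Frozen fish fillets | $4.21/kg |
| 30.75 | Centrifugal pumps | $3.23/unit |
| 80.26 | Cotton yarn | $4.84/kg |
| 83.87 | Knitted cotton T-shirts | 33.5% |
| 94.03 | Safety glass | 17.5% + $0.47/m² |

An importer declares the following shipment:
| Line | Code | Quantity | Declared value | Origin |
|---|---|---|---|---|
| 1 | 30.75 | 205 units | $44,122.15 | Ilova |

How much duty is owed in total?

$662.15

Line 1 (30.75, Ilova, 205 units, $44,122.15):
Base rate for 30.75 is $3.23/unit.
Duty = 205 × $3.23 = $662.15.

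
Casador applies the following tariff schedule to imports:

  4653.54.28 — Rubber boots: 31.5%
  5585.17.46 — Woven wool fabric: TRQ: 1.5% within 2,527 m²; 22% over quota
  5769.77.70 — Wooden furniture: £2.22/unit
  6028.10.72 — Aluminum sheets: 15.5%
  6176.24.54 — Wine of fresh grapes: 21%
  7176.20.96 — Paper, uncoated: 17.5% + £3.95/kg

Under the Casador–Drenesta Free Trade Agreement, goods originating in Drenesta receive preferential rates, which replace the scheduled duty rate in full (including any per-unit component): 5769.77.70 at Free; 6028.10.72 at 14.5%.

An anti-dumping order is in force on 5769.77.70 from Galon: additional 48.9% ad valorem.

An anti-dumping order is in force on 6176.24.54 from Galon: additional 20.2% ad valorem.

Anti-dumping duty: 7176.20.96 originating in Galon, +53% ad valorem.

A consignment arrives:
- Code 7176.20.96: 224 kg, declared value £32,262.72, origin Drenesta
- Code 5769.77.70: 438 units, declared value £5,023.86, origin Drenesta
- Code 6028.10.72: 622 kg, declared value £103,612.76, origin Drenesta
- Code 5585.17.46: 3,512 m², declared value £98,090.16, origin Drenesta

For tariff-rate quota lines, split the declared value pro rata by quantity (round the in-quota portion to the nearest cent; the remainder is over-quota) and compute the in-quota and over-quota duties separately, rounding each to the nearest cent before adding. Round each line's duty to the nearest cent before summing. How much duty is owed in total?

Line 1 (7176.20.96, Drenesta, 224 kg, £32,262.72):
Base rate for 7176.20.96 is 17.5% + £3.95/kg.
Origin Drenesta is the FTA partner but 7176.20.96 is not on the preference list; base rate stands.
The additional-duty order on 7176.20.96 targets Galon, not Drenesta; it does not apply.
Duty = £32,262.72 × 17.5% + 224 × £3.95 = £6,530.78.
Line 2 (5769.77.70, Drenesta, 438 units, £5,023.86):
Base rate for 5769.77.70 is £2.22/unit.
Origin Drenesta qualifies under the Casador–Drenesta agreement and 5769.77.70 is covered: preferential rate Free applies instead.
The additional-duty order on 5769.77.70 targets Galon, not Drenesta; it does not apply.
Duty = £5,023.86 × 0% = £0.00.
Line 3 (6028.10.72, Drenesta, 622 kg, £103,612.76):
Base rate for 6028.10.72 is 15.5%.
Origin Drenesta qualifies under the Casador–Drenesta agreement and 6028.10.72 is covered: preferential rate 14.5% applies instead.
Duty = £103,612.76 × 14.5% = £15,023.85.
Line 4 (5585.17.46, Drenesta, 3,512 m², £98,090.16):
Code 5585.17.46 is under a tariff-rate quota (threshold 2,527 m²). In-quota: 2,527 m² at 1.5%; over-quota: 985 m² at 22%.
Pro-rata value split: in-quota = £98,090.16 × 2,527/3,512 = £70,579.11; over-quota = £98,090.16 − £70,579.11 = £27,511.05.
In-quota duty = £70,579.11 × 1.5% = £1,058.69. Over-quota duty = £27,511.05 × 22% = £6,052.43.
Line duty = £1,058.69 + £6,052.43 = £7,111.12.
Total = £6,530.78 + £0.00 + £15,023.85 + £7,111.12 = £28,665.75.

£28,665.75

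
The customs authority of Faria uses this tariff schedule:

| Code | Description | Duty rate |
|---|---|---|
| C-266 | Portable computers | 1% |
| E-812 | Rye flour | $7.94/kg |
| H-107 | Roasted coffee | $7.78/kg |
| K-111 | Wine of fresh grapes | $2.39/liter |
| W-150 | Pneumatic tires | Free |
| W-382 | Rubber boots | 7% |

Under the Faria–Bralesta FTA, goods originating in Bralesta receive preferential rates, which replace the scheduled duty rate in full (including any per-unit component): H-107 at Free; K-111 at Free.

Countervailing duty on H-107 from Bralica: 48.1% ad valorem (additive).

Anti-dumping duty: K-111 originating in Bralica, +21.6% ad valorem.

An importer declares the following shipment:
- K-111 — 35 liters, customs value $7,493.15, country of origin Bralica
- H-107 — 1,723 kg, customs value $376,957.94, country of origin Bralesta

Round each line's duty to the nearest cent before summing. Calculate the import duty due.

Line 1 (K-111, Bralica, 35 liters, $7,493.15):
Base rate for K-111 is $2.39/liter.
K-111 has an FTA preferential rate, but origin Bralica is not Bralesta; base rate stands.
Additional duty on K-111 from Bralica: +21.6% ad valorem. Applied ad valorem rate = 21.6%.
Duty = $7,493.15 × 21.6% + 35 × $2.39 = $1,702.17.
Line 2 (H-107, Bralesta, 1,723 kg, $376,957.94):
Base rate for H-107 is $7.78/kg.
Origin Bralesta qualifies under the Faria–Bralesta agreement and H-107 is covered: preferential rate Free applies instead.
The additional-duty order on H-107 targets Bralica, not Bralesta; it does not apply.
Duty = $376,957.94 × 0% = $0.00.
Total = $1,702.17 + $0.00 = $1,702.17.

$1,702.17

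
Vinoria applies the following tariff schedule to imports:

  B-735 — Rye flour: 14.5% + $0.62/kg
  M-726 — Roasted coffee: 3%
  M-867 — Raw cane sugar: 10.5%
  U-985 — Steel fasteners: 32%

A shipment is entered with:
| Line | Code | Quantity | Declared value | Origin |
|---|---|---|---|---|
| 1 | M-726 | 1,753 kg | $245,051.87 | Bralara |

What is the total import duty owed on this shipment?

$7,351.56

Line 1 (M-726, Bralara, 1,753 kg, $245,051.87):
Base rate for M-726 is 3%.
Duty = $245,051.87 × 3% = $7,351.56.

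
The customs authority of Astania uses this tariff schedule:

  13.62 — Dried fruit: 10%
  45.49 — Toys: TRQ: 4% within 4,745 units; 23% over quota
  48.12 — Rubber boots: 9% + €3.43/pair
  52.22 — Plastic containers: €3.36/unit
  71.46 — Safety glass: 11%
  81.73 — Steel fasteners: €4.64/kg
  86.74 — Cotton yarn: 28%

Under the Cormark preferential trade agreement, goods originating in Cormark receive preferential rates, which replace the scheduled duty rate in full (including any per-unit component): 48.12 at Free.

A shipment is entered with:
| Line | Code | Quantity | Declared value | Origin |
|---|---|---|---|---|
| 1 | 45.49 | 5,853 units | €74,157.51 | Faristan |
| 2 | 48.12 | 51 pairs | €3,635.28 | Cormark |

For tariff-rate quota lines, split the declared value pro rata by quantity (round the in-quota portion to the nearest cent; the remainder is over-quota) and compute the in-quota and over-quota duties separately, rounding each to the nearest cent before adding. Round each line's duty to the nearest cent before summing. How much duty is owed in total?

€5,633.59

Line 1 (45.49, Faristan, 5,853 units, €74,157.51):
Code 45.49 is under a tariff-rate quota (threshold 4,745 units). In-quota: 4,745 units at 4%; over-quota: 1,108 units at 23%.
Pro-rata value split: in-quota = €74,157.51 × 4,745/5,853 = €60,119.15; over-quota = €74,157.51 − €60,119.15 = €14,038.36.
In-quota duty = €60,119.15 × 4% = €2,404.77. Over-quota duty = €14,038.36 × 23% = €3,228.82.
Line duty = €2,404.77 + €3,228.82 = €5,633.59.
Line 2 (48.12, Cormark, 51 pairs, €3,635.28):
Base rate for 48.12 is 9% + €3.43/pair.
Origin Cormark qualifies under the Astania–Cormark agreement and 48.12 is covered: preferential rate Free applies instead.
Duty = €3,635.28 × 0% = €0.00.
Total = €5,633.59 + €0.00 = €5,633.59.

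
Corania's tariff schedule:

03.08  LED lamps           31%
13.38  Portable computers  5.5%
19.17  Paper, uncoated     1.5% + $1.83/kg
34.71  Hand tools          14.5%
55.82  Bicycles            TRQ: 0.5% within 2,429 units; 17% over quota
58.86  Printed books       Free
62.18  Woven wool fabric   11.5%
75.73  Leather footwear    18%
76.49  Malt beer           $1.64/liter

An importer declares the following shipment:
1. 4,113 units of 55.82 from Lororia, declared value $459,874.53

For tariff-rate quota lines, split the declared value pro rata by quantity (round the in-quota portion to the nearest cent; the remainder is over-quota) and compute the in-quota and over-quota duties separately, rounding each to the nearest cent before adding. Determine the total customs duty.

Line 1 (55.82, Lororia, 4,113 units, $459,874.53):
Code 55.82 is under a tariff-rate quota (threshold 2,429 units). In-quota: 2,429 units at 0.5%; over-quota: 1,684 units at 17%.
Pro-rata value split: in-quota = $459,874.53 × 2,429/4,113 = $271,586.49; over-quota = $459,874.53 − $271,586.49 = $188,288.04.
In-quota duty = $271,586.49 × 0.5% = $1,357.93. Over-quota duty = $188,288.04 × 17% = $32,008.97.
Line duty = $1,357.93 + $32,008.97 = $33,366.90.

$33,366.90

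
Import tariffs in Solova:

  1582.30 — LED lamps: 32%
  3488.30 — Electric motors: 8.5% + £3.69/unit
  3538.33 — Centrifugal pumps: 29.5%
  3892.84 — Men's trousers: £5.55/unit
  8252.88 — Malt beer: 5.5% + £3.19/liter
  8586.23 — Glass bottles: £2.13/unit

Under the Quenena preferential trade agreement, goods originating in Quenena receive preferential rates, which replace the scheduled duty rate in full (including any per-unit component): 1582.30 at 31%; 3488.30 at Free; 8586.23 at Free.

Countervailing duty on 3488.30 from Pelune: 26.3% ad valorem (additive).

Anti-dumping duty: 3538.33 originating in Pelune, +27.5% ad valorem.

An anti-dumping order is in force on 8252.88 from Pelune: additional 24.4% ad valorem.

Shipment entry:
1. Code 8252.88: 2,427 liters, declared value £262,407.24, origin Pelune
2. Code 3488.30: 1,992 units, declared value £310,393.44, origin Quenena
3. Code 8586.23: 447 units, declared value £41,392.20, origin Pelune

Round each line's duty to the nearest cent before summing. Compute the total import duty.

£87,154.00

Line 1 (8252.88, Pelune, 2,427 liters, £262,407.24):
Base rate for 8252.88 is 5.5% + £3.19/liter.
Additional duty on 8252.88 from Pelune: +24.4%. Applied ad valorem rate: 5.5% + 24.4% = 29.9%.
Duty = £262,407.24 × 29.9% + 2,427 × £3.19 = £86,201.89.
Line 2 (3488.30, Quenena, 1,992 units, £310,393.44):
Base rate for 3488.30 is 8.5% + £3.69/unit.
Origin Quenena qualifies under the Solova–Quenena agreement and 3488.30 is covered: preferential rate Free applies instead.
The additional-duty order on 3488.30 targets Pelune, not Quenena; it does not apply.
Duty = £310,393.44 × 0% = £0.00.
Line 3 (8586.23, Pelune, 447 units, £41,392.20):
Base rate for 8586.23 is £2.13/unit.
8586.23 has an FTA preferential rate, but origin Pelune is not Quenena; base rate stands.
Duty = 447 × £2.13 = £952.11.
Total = £86,201.89 + £0.00 + £952.11 = £87,154.00.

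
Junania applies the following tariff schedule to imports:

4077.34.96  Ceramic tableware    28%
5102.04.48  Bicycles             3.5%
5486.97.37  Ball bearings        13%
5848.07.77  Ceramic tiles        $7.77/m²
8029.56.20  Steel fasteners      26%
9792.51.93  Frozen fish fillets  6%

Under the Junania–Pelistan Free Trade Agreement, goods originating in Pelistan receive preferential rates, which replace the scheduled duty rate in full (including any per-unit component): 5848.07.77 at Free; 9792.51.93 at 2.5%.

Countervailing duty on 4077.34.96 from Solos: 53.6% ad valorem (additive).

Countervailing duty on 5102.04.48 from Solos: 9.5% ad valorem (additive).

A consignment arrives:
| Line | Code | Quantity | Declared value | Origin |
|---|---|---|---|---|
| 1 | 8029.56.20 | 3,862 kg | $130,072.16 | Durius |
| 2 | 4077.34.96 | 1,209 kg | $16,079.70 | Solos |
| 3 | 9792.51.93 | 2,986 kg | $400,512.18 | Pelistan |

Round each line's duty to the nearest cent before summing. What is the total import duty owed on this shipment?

$56,952.60

Line 1 (8029.56.20, Durius, 3,862 kg, $130,072.16):
Base rate for 8029.56.20 is 26%.
Duty = $130,072.16 × 26% = $33,818.76.
Line 2 (4077.34.96, Solos, 1,209 kg, $16,079.70):
Base rate for 4077.34.96 is 28%.
Additional duty on 4077.34.96 from Solos: +53.6%. Applied ad valorem rate: 28% + 53.6% = 81.6%.
Duty = $16,079.70 × 81.6% = $13,121.04.
Line 3 (9792.51.93, Pelistan, 2,986 kg, $400,512.18):
Base rate for 9792.51.93 is 6%.
Origin Pelistan qualifies under the Junania–Pelistan agreement and 9792.51.93 is covered: preferential rate 2.5% applies instead.
Duty = $400,512.18 × 2.5% = $10,012.80.
Total = $33,818.76 + $13,121.04 + $10,012.80 = $56,952.60.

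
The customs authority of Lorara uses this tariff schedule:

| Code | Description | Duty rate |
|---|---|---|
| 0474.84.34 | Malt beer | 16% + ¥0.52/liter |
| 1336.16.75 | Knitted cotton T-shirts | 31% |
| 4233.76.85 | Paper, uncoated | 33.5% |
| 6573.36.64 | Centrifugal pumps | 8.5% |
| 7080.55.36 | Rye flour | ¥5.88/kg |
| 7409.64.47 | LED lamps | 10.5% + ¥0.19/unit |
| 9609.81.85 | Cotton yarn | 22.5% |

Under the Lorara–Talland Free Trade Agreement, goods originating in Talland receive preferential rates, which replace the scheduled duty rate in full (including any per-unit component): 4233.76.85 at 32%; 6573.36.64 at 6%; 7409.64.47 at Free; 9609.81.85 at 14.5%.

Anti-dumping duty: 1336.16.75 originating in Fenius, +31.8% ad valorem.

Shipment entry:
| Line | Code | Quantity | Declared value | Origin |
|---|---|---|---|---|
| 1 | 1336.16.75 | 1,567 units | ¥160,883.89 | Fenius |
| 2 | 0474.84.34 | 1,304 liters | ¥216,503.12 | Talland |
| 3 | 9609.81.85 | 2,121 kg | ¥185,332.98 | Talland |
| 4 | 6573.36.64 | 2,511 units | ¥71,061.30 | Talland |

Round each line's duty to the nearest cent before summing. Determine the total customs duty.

Line 1 (1336.16.75, Fenius, 1,567 units, ¥160,883.89):
Base rate for 1336.16.75 is 31%.
Additional duty on 1336.16.75 from Fenius: +31.8%. Applied ad valorem rate: 31% + 31.8% = 62.8%.
Duty = ¥160,883.89 × 62.8% = ¥101,035.08.
Line 2 (0474.84.34, Talland, 1,304 liters, ¥216,503.12):
Base rate for 0474.84.34 is 16% + ¥0.52/liter.
Origin Talland is the FTA partner but 0474.84.34 is not on the preference list; base rate stands.
Duty = ¥216,503.12 × 16% + 1,304 × ¥0.52 = ¥35,318.58.
Line 3 (9609.81.85, Talland, 2,121 kg, ¥185,332.98):
Base rate for 9609.81.85 is 22.5%.
Origin Talland qualifies under the Lorara–Talland agreement and 9609.81.85 is covered: preferential rate 14.5% applies instead.
Duty = ¥185,332.98 × 14.5% = ¥26,873.28.
Line 4 (6573.36.64, Talland, 2,511 units, ¥71,061.30):
Base rate for 6573.36.64 is 8.5%.
Origin Talland qualifies under the Lorara–Talland agreement and 6573.36.64 is covered: preferential rate 6% applies instead.
Duty = ¥71,061.30 × 6% = ¥4,263.68.
Total = ¥101,035.08 + ¥35,318.58 + ¥26,873.28 + ¥4,263.68 = ¥167,490.62.

¥167,490.62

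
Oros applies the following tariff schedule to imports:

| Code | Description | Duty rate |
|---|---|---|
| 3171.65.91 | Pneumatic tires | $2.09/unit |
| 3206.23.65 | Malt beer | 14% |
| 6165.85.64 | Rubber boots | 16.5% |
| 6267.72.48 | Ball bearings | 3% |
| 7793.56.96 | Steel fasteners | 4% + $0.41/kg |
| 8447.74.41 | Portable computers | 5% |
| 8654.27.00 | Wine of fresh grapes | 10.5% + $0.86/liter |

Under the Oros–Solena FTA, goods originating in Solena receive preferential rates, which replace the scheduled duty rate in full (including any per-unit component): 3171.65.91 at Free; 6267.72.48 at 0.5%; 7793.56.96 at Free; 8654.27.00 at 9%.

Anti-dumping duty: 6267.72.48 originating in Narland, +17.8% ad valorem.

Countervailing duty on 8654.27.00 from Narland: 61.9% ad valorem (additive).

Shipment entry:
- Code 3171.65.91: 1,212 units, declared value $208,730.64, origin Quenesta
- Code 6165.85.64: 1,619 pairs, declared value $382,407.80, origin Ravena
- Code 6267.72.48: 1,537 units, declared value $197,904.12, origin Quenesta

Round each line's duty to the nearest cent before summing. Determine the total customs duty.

$71,567.49

Line 1 (3171.65.91, Quenesta, 1,212 units, $208,730.64):
Base rate for 3171.65.91 is $2.09/unit.
3171.65.91 has an FTA preferential rate, but origin Quenesta is not Solena; base rate stands.
Duty = 1,212 × $2.09 = $2,533.08.
Line 2 (6165.85.64, Ravena, 1,619 pairs, $382,407.80):
Base rate for 6165.85.64 is 16.5%.
Duty = $382,407.80 × 16.5% = $63,097.29.
Line 3 (6267.72.48, Quenesta, 1,537 units, $197,904.12):
Base rate for 6267.72.48 is 3%.
6267.72.48 has an FTA preferential rate, but origin Quenesta is not Solena; base rate stands.
The additional-duty order on 6267.72.48 targets Narland, not Quenesta; it does not apply.
Duty = $197,904.12 × 3% = $5,937.12.
Total = $2,533.08 + $63,097.29 + $5,937.12 = $71,567.49.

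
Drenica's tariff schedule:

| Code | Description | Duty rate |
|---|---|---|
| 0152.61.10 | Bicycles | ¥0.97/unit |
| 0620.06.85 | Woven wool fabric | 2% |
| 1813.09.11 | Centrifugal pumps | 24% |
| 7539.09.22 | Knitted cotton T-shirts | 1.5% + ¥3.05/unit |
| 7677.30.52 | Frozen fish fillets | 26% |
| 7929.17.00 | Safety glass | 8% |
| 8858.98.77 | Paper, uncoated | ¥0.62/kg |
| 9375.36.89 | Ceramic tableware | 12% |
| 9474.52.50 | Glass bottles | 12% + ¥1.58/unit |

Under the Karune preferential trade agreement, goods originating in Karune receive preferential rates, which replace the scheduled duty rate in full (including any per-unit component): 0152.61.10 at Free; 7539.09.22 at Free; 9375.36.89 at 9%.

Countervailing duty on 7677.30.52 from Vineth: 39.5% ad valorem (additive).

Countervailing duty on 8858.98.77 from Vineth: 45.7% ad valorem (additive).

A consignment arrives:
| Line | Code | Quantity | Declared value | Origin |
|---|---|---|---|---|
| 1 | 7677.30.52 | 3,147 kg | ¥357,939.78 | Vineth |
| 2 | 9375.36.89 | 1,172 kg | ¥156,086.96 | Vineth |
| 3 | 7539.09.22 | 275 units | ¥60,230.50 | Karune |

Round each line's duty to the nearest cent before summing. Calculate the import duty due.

Line 1 (7677.30.52, Vineth, 3,147 kg, ¥357,939.78):
Base rate for 7677.30.52 is 26%.
Additional duty on 7677.30.52 from Vineth: +39.5%. Applied ad valorem rate: 26% + 39.5% = 65.5%.
Duty = ¥357,939.78 × 65.5% = ¥234,450.56.
Line 2 (9375.36.89, Vineth, 1,172 kg, ¥156,086.96):
Base rate for 9375.36.89 is 12%.
9375.36.89 has an FTA preferential rate, but origin Vineth is not Karune; base rate stands.
Duty = ¥156,086.96 × 12% = ¥18,730.44.
Line 3 (7539.09.22, Karune, 275 units, ¥60,230.50):
Base rate for 7539.09.22 is 1.5% + ¥3.05/unit.
Origin Karune qualifies under the Drenica–Karune agreement and 7539.09.22 is covered: preferential rate Free applies instead.
Duty = ¥60,230.50 × 0% = ¥0.00.
Total = ¥234,450.56 + ¥18,730.44 + ¥0.00 = ¥253,181.00.

¥253,181.00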